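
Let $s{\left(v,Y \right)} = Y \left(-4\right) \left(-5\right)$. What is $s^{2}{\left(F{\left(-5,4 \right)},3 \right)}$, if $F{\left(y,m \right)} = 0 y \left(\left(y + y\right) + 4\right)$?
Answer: $3600$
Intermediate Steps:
$F{\left(y,m \right)} = 0$ ($F{\left(y,m \right)} = 0 \left(2 y + 4\right) = 0 \left(4 + 2 y\right) = 0$)
$s{\left(v,Y \right)} = 20 Y$ ($s{\left(v,Y \right)} = - 4 Y \left(-5\right) = 20 Y$)
$s^{2}{\left(F{\left(-5,4 \right)},3 \right)} = \left(20 \cdot 3\right)^{2} = 60^{2} = 3600$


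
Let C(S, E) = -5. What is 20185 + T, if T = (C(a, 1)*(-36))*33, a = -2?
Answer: 26125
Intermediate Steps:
T = 5940 (T = -5*(-36)*33 = 180*33 = 5940)
20185 + T = 20185 + 5940 = 26125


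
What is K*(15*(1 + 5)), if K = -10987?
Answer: -988830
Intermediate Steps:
K*(15*(1 + 5)) = -164805*(1 + 5) = -164805*6 = -10987*90 = -988830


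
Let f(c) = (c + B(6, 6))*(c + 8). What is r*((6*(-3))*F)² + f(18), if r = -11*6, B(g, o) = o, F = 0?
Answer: 624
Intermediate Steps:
r = -66
f(c) = (6 + c)*(8 + c) (f(c) = (c + 6)*(c + 8) = (6 + c)*(8 + c))
r*((6*(-3))*F)² + f(18) = -66*((6*(-3))*0)² + (48 + 18² + 14*18) = -66*(-18*0)² + (48 + 324 + 252) = -66*0² + 624 = -66*0 + 624 = 0 + 624 = 624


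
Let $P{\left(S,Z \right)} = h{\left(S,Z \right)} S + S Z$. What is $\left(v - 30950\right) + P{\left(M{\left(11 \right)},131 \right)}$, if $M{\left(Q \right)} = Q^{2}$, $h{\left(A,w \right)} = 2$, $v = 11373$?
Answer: $-3484$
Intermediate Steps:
$P{\left(S,Z \right)} = 2 S + S Z$
$\left(v - 30950\right) + P{\left(M{\left(11 \right)},131 \right)} = \left(11373 - 30950\right) + 11^{2} \left(2 + 131\right) = -19577 + 121 \cdot 133 = -19577 + 16093 = -3484$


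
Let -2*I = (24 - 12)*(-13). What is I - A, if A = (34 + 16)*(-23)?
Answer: 1228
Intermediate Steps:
A = -1150 (A = 50*(-23) = -1150)
I = 78 (I = -(24 - 12)*(-13)/2 = -6*(-13) = -1/2*(-156) = 78)
I - A = 78 - 1*(-1150) = 78 + 1150 = 1228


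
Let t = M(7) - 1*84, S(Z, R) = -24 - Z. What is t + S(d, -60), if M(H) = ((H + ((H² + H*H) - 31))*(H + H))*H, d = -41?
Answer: 7185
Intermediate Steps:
M(H) = 2*H²*(-31 + H + 2*H²) (M(H) = ((H + ((H² + H²) - 31))*(2*H))*H = ((H + (2*H² - 31))*(2*H))*H = ((H + (-31 + 2*H²))*(2*H))*H = ((-31 + H + 2*H²)*(2*H))*H = (2*H*(-31 + H + 2*H²))*H = 2*H²*(-31 + H + 2*H²))
t = 7168 (t = 2*7²*(-31 + 7 + 2*7²) - 1*84 = 2*49*(-31 + 7 + 2*49) - 84 = 2*49*(-31 + 7 + 98) - 84 = 2*49*74 - 84 = 7252 - 84 = 7168)
t + S(d, -60) = 7168 + (-24 - 1*(-41)) = 7168 + (-24 + 41) = 7168 + 17 = 7185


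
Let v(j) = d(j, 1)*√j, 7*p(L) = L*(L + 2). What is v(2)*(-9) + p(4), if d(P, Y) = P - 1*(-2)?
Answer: 24/7 - 36*√2 ≈ -47.483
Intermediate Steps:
p(L) = L*(2 + L)/7 (p(L) = (L*(L + 2))/7 = (L*(2 + L))/7 = L*(2 + L)/7)
d(P, Y) = 2 + P (d(P, Y) = P + 2 = 2 + P)
v(j) = √j*(2 + j) (v(j) = (2 + j)*√j = √j*(2 + j))
v(2)*(-9) + p(4) = (√2*(2 + 2))*(-9) + (⅐)*4*(2 + 4) = (√2*4)*(-9) + (⅐)*4*6 = (4*√2)*(-9) + 24/7 = -36*√2 + 24/7 = 24/7 - 36*√2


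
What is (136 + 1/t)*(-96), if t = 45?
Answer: -195872/15 ≈ -13058.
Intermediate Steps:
(136 + 1/t)*(-96) = (136 + 1/45)*(-96) = (6121/45)*(-96) = -195872/15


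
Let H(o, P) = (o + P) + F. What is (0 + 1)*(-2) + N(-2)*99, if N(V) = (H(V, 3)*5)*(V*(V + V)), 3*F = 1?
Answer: 5278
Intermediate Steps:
F = ⅓ (F = (⅓)*1 = ⅓ ≈ 0.33333)
H(o, P) = ⅓ + P + o (H(o, P) = (o + P) + ⅓ = (P + o) + ⅓ = ⅓ + P + o)
N(V) = 2*V²*(50/3 + 5*V) (N(V) = ((⅓ + 3 + V)*5)*(V*(V + V)) = ((10/3 + V)*5)*(V*(2*V)) = (50/3 + 5*V)*(2*V²) = 2*V²*(50/3 + 5*V))
(0 + 1)*(-2) + N(-2)*99 = (0 + 1)*(-2) + ((-2)²*(100/3 + 10*(-2)))*99 = 1*(-2) + (4*(100/3 - 20))*99 = -2 + (4*(40/3))*99 = -2 + (160/3)*99 = -2 + 5280 = 5278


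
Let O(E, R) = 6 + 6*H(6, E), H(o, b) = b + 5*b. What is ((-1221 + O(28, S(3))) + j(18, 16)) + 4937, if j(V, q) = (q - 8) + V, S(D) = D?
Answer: 4756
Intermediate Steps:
H(o, b) = 6*b
j(V, q) = -8 + V + q (j(V, q) = (-8 + q) + V = -8 + V + q)
O(E, R) = 6 + 36*E (O(E, R) = 6 + 6*(6*E) = 6 + 36*E)
((-1221 + O(28, S(3))) + j(18, 16)) + 4937 = ((-1221 + (6 + 36*28)) + (-8 + 18 + 16)) + 4937 = ((-1221 + (6 + 1008)) + 26) + 4937 = ((-1221 + 1014) + 26) + 4937 = (-207 + 26) + 4937 = -181 + 4937 = 4756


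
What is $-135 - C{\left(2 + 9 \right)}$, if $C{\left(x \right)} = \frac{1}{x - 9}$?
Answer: $- \frac{271}{2} \approx -135.5$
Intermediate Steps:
$C{\left(x \right)} = \frac{1}{-9 + x}$
$-135 - C{\left(2 + 9 \right)} = -135 - \frac{1}{-9 + \left(2 + 9\right)} = -135 - \frac{1}{-9 + 11} = -135 - \frac{1}{2} = - \frac{271}{2}$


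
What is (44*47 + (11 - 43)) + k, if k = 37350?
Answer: 39386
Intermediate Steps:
(44*47 + (11 - 43)) + k = (44*47 + (11 - 43)) + 37350 = (2068 - 32) + 37350 = 2036 + 37350 = 39386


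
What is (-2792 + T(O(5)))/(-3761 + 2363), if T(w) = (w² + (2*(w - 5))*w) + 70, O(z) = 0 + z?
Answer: 899/466 ≈ 1.9292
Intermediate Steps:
O(z) = z
T(w) = 70 + w² + w*(-10 + 2*w) (T(w) = (w² + (2*(-5 + w))*w) + 70 = (w² + (-10 + 2*w)*w) + 70 = (w² + w*(-10 + 2*w)) + 70 = 70 + w² + w*(-10 + 2*w))
(-2792 + T(O(5)))/(-3761 + 2363) = (-2792 + (70 - 10*5 + 3*5²))/(-3761 + 2363) = (-2792 + (70 - 50 + 3*25))/(-1398) = (-2792 + (70 - 50 + 75))*(-1/1398) = (-2792 + 95)*(-1/1398) = -2697*(-1/1398) = 899/466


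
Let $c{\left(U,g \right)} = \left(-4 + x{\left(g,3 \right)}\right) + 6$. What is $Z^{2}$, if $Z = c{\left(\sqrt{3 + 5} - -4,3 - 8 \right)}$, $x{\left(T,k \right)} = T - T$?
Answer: $4$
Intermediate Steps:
$x{\left(T,k \right)} = 0$
$c{\left(U,g \right)} = 2$ ($c{\left(U,g \right)} = \left(-4 + 0\right) + 6 = -4 + 6 = 2$)
$Z = 2$
$Z^{2} = 2^{2} = 4$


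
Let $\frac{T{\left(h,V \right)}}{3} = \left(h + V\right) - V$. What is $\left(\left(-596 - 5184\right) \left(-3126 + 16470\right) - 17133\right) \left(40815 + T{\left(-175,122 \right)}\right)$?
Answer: $-3108190301370$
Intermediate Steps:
$T{\left(h,V \right)} = 3 h$ ($T{\left(h,V \right)} = 3 \left(\left(h + V\right) - V\right) = 3 \left(\left(V + h\right) - V\right) = 3 h$)
$\left(\left(-596 - 5184\right) \left(-3126 + 16470\right) - 17133\right) \left(40815 + T{\left(-175,122 \right)}\right) = \left(\left(-596 - 5184\right) \left(-3126 + 16470\right) - 17133\right) \left(40815 + 3 \left(-175\right)\right) = \left(\left(-5780\right) 13344 - 17133\right) \left(40815 - 525\right) = \left(-77128320 - 17133\right) 40290 = \left(-77145453\right) 40290 = -3108190301370$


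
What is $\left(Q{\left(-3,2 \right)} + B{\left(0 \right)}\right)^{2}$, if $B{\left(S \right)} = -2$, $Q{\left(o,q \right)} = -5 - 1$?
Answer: $64$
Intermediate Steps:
$Q{\left(o,q \right)} = -6$ ($Q{\left(o,q \right)} = -5 - 1 = -6$)
$\left(Q{\left(-3,2 \right)} + B{\left(0 \right)}\right)^{2} = \left(-6 - 2\right)^{2} = \left(-8\right)^{2} = 64$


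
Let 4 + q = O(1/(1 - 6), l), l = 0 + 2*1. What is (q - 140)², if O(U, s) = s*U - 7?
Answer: 573049/25 ≈ 22922.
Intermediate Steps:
l = 2 (l = 0 + 2 = 2)
O(U, s) = -7 + U*s (O(U, s) = U*s - 7 = -7 + U*s)
q = -57/5 (q = -4 + (-7 + 2/(1 - 6)) = -4 + (-7 + 2/(-5)) = -4 + (-7 - ⅕*2) = -4 + (-7 - ⅖) = -4 - 37/5 = -57/5 ≈ -11.400)
(q - 140)² = (-57/5 - 140)² = (-757/5)² = 573049/25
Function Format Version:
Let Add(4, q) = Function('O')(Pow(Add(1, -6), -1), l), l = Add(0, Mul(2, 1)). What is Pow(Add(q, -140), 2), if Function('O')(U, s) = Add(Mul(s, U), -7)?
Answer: Rational(573049, 25) ≈ 22922.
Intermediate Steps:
l = 2 (l = Add(0, 2) = 2)
Function('O')(U, s) = Add(-7, Mul(U, s)) (Function('O')(U, s) = Add(Mul(U, s), -7) = Add(-7, Mul(U, s)))
q = Rational(-57, 5) (q = Add(-4, Add(-7, Mul(Pow(Add(1, -6), -1), 2))) = Add(-4, Add(-7, Mul(Pow(-5, -1), 2))) = Add(-4, Add(-7, Mul(Rational(-1, 5), 2))) = Add(-4, Add(-7, Rational(-2, 5))) = Add(-4, Rational(-37, 5)) = Rational(-57, 5) ≈ -11.400)
Pow(Add(q, -140), 2) = Pow(Add(Rational(-57, 5), -140), 2) = Pow(Rational(-757, 5), 2) = Rational(573049, 25)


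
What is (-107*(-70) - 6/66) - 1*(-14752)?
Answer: 244661/11 ≈ 22242.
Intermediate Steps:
(-107*(-70) - 6/66) - 1*(-14752) = (7490 - 6*1/66) + 14752 = (7490 - 1/11) + 14752 = 82389/11 + 14752 = 244661/11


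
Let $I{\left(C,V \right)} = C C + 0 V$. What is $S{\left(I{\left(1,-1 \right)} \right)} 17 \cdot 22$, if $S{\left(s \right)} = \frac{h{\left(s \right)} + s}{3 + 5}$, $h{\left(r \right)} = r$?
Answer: $\frac{187}{2} \approx 93.5$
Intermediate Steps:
$I{\left(C,V \right)} = C^{2}$ ($I{\left(C,V \right)} = C^{2} + 0 = C^{2}$)
$S{\left(s \right)} = \frac{s}{4}$ ($S{\left(s \right)} = \frac{s + s}{3 + 5} = \frac{2 s}{8} = 2 s \frac{1}{8} = \frac{s}{4}$)
$S{\left(I{\left(1,-1 \right)} \right)} 17 \cdot 22 = \frac{1^{2}}{4} \cdot 17 \cdot 22 = \frac{1}{4} \cdot 1 \cdot 17 \cdot 22 = \frac{1}{4} \cdot 17 \cdot 22 = \frac{17}{4} \cdot 22 = \frac{187}{2}$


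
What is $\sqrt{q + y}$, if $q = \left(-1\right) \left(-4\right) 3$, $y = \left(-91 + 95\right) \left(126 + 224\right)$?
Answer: $2 \sqrt{353} \approx 37.577$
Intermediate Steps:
$y = 1400$ ($y = 4 \cdot 350 = 1400$)
$q = 12$ ($q = 4 \cdot 3 = 12$)
$\sqrt{q + y} = \sqrt{12 + 1400} = \sqrt{1412} = 2 \sqrt{353}$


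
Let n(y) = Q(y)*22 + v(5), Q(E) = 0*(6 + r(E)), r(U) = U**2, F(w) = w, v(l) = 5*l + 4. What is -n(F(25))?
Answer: -29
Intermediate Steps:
v(l) = 4 + 5*l
Q(E) = 0 (Q(E) = 0*(6 + E**2) = 0)
n(y) = 29 (n(y) = 0*22 + (4 + 5*5) = 0 + (4 + 25) = 0 + 29 = 29)
-n(F(25)) = -1*29 = -29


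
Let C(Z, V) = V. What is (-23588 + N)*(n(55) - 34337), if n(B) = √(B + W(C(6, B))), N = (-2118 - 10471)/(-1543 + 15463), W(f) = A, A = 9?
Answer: 3757395433207/4640 ≈ 8.0978e+8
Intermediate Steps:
W(f) = 9
N = -12589/13920 ≈ -0.90438
n(B) = √(9 + B) (n(B) = √(B + 9) = √(9 + B))
(-23588 + N)*(n(55) - 34337) = (-23588 - 12589/13920)*(√(9 + 55) - 34337) = -328357549*(√64 - 34337)/13920 = -328357549*(8 - 34337)/13920 = -328357549/13920*(-34329) = 3757395433207/4640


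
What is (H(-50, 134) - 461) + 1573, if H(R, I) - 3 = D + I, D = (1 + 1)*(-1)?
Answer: 1247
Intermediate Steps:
D = -2 (D = 2*(-1) = -2)
H(R, I) = 1 + I (H(R, I) = 3 + (-2 + I) = 1 + I)
(H(-50, 134) - 461) + 1573 = ((1 + 134) - 461) + 1573 = (135 - 461) + 1573 = -326 + 1573 = 1247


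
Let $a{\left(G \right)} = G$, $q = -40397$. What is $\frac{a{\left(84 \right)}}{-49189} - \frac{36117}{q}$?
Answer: $\frac{253309395}{283869719} \approx 0.89234$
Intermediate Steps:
$\frac{a{\left(84 \right)}}{-49189} - \frac{36117}{q} = \frac{84}{-49189} - \frac{36117}{-40397} = 84 \left(- \frac{1}{49189}\right) - - \frac{36117}{40397} = - \frac{12}{7027} + \frac{36117}{40397} = \frac{253309395}{283869719}$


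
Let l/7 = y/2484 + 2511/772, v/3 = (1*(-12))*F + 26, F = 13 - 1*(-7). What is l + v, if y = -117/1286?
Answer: -42419040061/68502648 ≈ -619.23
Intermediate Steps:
F = 20 (F = 13 + 7 = 20)
y = -117/1286 (y = -117*1/1286 = -117/1286 ≈ -0.090980)
v = -642 (v = 3*((1*(-12))*20 + 26) = 3*(-12*20 + 26) = 3*(-240 + 26) = 3*(-214) = -642)
l = 1559659955/68502648 (l = 7*(-117/1286/2484 + 2511/772) = 7*(-117/1286*1/2484 + 2511*(1/772)) = 7*(-13/354936 + 2511/772) = 7*(222808565/68502648) = 1559659955/68502648 ≈ 22.768)
l + v = 1559659955/68502648 - 642 = -42419040061/68502648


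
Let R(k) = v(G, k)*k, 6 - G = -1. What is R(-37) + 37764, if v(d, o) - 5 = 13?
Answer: 37098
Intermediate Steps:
G = 7 (G = 6 - 1*(-1) = 6 + 1 = 7)
v(d, o) = 18 (v(d, o) = 5 + 13 = 18)
R(k) = 18*k
R(-37) + 37764 = 18*(-37) + 37764 = -666 + 37764 = 37098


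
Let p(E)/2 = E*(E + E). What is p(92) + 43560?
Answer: 77416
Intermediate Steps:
p(E) = 4*E² (p(E) = 2*(E*(E + E)) = 2*(E*(2*E)) = 2*(2*E²) = 4*E²)
p(92) + 43560 = 4*92² + 43560 = 4*8464 + 43560 = 33856 + 43560 = 77416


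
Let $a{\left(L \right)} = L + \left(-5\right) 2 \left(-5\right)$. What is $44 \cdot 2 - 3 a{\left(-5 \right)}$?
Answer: $-47$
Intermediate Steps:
$a{\left(L \right)} = 50 + L$ ($a{\left(L \right)} = L - -50 = L + 50 = 50 + L$)
$44 \cdot 2 - 3 a{\left(-5 \right)} = 44 \cdot 2 - 3 \left(50 - 5\right) = 88 - 135 = -47$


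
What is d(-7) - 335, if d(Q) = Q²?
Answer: -286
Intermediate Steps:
d(-7) - 335 = (-7)² - 335 = 49 - 335 = -286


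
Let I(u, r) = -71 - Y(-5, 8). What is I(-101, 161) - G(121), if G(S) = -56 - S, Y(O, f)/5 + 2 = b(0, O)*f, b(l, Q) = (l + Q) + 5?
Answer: 116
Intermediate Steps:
b(l, Q) = 5 + Q + l (b(l, Q) = (Q + l) + 5 = 5 + Q + l)
Y(O, f) = -10 + 5*f*(5 + O) (Y(O, f) = -10 + 5*((5 + O + 0)*f) = -10 + 5*((5 + O)*f) = -10 + 5*(f*(5 + O)) = -10 + 5*f*(5 + O))
I(u, r) = -61 (I(u, r) = -71 - (-10 + 5*8*(5 - 5)) = -71 - (-10 + 5*8*0) = -71 - (-10 + 0) = -71 - 1*(-10) = -71 + 10 = -61)
I(-101, 161) - G(121) = -61 - (-56 - 1*121) = -61 - (-56 - 121) = -61 - 1*(-177) = -61 + 177 = 116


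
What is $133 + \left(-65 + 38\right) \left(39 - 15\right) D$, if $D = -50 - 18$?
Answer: $44197$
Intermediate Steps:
$D = -68$
$133 + \left(-65 + 38\right) \left(39 - 15\right) D = 133 + \left(-65 + 38\right) \left(39 - 15\right) \left(-68\right) = 133 + \left(-27\right) 24 \left(-68\right) = 133 - -44064 = 133 + 44064 = 44197$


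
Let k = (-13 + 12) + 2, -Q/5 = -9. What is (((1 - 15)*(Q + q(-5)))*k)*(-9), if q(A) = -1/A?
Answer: 28476/5 ≈ 5695.2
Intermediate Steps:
Q = 45 (Q = -5*(-9) = 45)
k = 1 (k = -1 + 2 = 1)
(((1 - 15)*(Q + q(-5)))*k)*(-9) = (((1 - 15)*(45 - 1/(-5)))*1)*(-9) = (-14*(45 - 1*(-1/5))*1)*(-9) = (-14*(45 + 1/5)*1)*(-9) = (-14*226/5*1)*(-9) = -3164/5*1*(-9) = -3164/5*(-9) = 28476/5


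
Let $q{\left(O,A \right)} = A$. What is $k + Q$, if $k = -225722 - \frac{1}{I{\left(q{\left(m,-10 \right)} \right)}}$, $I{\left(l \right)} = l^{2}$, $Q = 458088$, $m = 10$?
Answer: $\frac{23236599}{100} \approx 2.3237 \cdot 10^{5}$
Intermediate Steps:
$k = - \frac{22572201}{100}$ ($k = -225722 - \frac{1}{\left(-10\right)^{2}} = -225722 - \frac{1}{100} = - \frac{22572201}{100} \approx -2.2572 \cdot 10^{5}$)
$k + Q = - \frac{22572201}{100} + 458088 = \frac{23236599}{100}$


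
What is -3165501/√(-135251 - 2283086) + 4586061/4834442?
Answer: 4586061/4834442 + 3165501*I*√2418337/2418337 ≈ 0.94862 + 2035.6*I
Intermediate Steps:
-3165501/√(-135251 - 2283086) + 4586061/4834442 = -3165501*(-I*√2418337/2418337) + 4586061*(1/4834442) = -3165501*(-I*√2418337/2418337) + 4586061/4834442 = -(-3165501)*I*√2418337/2418337 + 4586061/4834442 = 3165501*I*√2418337/2418337 + 4586061/4834442 = 4586061/4834442 + 3165501*I*√2418337/2418337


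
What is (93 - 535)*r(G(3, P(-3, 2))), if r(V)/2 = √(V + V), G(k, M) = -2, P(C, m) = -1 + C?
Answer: -1768*I ≈ -1768.0*I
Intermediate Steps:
r(V) = 2*√2*√V (r(V) = 2*√(V + V) = 2*√(2*V) = 2*(√2*√V) = 2*√2*√V)
(93 - 535)*r(G(3, P(-3, 2))) = (93 - 535)*(2*√2*√(-2)) = -884*√2*I*√2 = -1768*I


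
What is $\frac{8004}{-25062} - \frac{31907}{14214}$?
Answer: $- \frac{152237015}{59371878} \approx -2.5641$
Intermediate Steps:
$\frac{8004}{-25062} - \frac{31907}{14214} = 8004 \left(- \frac{1}{25062}\right) - \frac{31907}{14214} = - \frac{1334}{4177} - \frac{31907}{14214} = - \frac{152237015}{59371878}$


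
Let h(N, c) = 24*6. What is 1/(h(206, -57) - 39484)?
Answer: -1/39340 ≈ -2.5419e-5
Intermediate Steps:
h(N, c) = 144
1/(h(206, -57) - 39484) = 1/(144 - 39484) = 1/(-39340) = -1/39340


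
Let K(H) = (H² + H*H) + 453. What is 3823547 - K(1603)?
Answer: -1316124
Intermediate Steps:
K(H) = 453 + 2*H² (K(H) = (H² + H²) + 453 = 2*H² + 453 = 453 + 2*H²)
3823547 - K(1603) = 3823547 - (453 + 2*1603²) = 3823547 - (453 + 2*2569609) = 3823547 - (453 + 5139218) = 3823547 - 1*5139671 = 3823547 - 5139671 = -1316124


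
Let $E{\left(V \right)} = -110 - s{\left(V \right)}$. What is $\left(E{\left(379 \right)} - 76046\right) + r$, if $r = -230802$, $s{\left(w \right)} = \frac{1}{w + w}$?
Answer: $- \frac{232674165}{758} \approx -3.0696 \cdot 10^{5}$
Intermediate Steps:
$s{\left(w \right)} = \frac{1}{2 w}$
$E{\left(V \right)} = -110 - \frac{1}{2 V}$
$\left(E{\left(379 \right)} - 76046\right) + r = \left(\left(-110 - \frac{1}{2 \cdot 379}\right) - 76046\right) - 230802 = \left(\left(-110 - \frac{1}{758}\right) - 76046\right) - 230802 = \left(- \frac{83381}{758} - 76046\right) - 230802 = - \frac{57726249}{758} - 230802 = - \frac{232674165}{758}$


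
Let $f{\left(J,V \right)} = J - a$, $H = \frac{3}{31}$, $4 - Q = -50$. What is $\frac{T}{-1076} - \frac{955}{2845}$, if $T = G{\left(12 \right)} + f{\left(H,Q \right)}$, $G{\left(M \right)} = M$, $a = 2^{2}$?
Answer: $- \frac{6513815}{18979564} \approx -0.3432$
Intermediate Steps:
$a = 4$
$Q = 54$ ($Q = 4 - -50 = 4 + 50 = 54$)
$H = \frac{3}{31}$ ($H = 3 \cdot \frac{1}{31} = \frac{3}{31} \approx 0.096774$)
$f{\left(J,V \right)} = -4 + J$ ($f{\left(J,V \right)} = J - 4 = -4 + J$)
$T = \frac{251}{31}$ ($T = 12 + \left(-4 + \frac{3}{31}\right) = 12 - \frac{121}{31} = \frac{251}{31} \approx 8.0968$)
$\frac{T}{-1076} - \frac{955}{2845} = \frac{251}{31 \left(-1076\right)} - \frac{955}{2845} = \frac{251}{31} \left(- \frac{1}{1076}\right) - \frac{191}{569} = - \frac{251}{33356} - \frac{191}{569} = - \frac{6513815}{18979564}$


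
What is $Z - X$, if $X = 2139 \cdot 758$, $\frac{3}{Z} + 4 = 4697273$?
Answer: $- \frac{7615973460375}{4697269} \approx -1.6214 \cdot 10^{6}$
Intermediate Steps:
$Z = \frac{3}{4697269}$ ($Z = \frac{3}{-4 + 4697273} = \frac{3}{4697269} \approx 6.3867 \cdot 10^{-7}$)
$X = 1621362$
$Z - X = \frac{3}{4697269} - 1621362 = - \frac{7615973460375}{4697269}$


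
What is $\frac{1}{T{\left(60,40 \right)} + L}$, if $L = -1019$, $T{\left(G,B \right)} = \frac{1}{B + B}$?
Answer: $- \frac{80}{81519} \approx -0.00098137$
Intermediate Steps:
$T{\left(G,B \right)} = \frac{1}{2 B}$
$\frac{1}{T{\left(60,40 \right)} + L} = \frac{1}{\frac{1}{2 \cdot 40} - 1019} = \frac{1}{\frac{1}{2} \cdot \frac{1}{40} - 1019} = \frac{1}{\frac{1}{80} - 1019} = \frac{1}{- \frac{81519}{80}} = - \frac{80}{81519}$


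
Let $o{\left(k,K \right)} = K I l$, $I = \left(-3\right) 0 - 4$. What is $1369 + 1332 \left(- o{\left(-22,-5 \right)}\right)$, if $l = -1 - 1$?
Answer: $54649$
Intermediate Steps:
$I = -4$ ($I = 0 - 4 = -4$)
$l = -2$
$o{\left(k,K \right)} = 8 K$ ($o{\left(k,K \right)} = K \left(-4\right) \left(-2\right) = - 4 K \left(-2\right) = 8 K$)
$1369 + 1332 \left(- o{\left(-22,-5 \right)}\right) = 1369 + 1332 \left(- 8 \left(-5\right)\right) = 1369 + 1332 \left(\left(-1\right) \left(-40\right)\right) = 1369 + 1332 \cdot 40 = 1369 + 53280 = 54649$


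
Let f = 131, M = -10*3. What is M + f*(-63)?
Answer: -8283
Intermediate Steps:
M = -30
M + f*(-63) = -30 + 131*(-63) = -30 - 8253 = -8283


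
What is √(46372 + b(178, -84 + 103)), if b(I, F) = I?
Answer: 35*√38 ≈ 215.75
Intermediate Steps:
√(46372 + b(178, -84 + 103)) = √(46372 + 178) = √46550 = 35*√38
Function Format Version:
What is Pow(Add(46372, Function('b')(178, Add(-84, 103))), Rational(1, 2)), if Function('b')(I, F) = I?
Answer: Mul(35, Pow(38, Rational(1, 2))) ≈ 215.75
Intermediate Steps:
Pow(Add(46372, Function('b')(178, Add(-84, 103))), Rational(1, 2)) = Pow(Add(46372, 178), Rational(1, 2)) = Pow(46550, Rational(1, 2)) = Mul(35, Pow(38, Rational(1, 2)))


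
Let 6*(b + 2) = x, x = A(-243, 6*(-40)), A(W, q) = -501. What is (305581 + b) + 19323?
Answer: 649637/2 ≈ 3.2482e+5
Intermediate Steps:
x = -501
b = -171/2 (b = -2 + (⅙)*(-501) = -2 - 167/2 = -171/2 ≈ -85.500)
(305581 + b) + 19323 = (305581 - 171/2) + 19323 = 610991/2 + 19323 = 649637/2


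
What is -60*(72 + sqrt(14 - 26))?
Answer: -4320 - 120*I*sqrt(3) ≈ -4320.0 - 207.85*I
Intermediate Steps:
-60*(72 + sqrt(14 - 26)) = -60*(72 + sqrt(-12)) = -60*(72 + 2*I*sqrt(3)) = -4320 - 120*I*sqrt(3)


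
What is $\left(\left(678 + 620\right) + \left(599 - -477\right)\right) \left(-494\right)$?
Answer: $-1172756$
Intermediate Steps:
$\left(\left(678 + 620\right) + \left(599 - -477\right)\right) \left(-494\right) = \left(1298 + \left(599 + 477\right)\right) \left(-494\right) = \left(1298 + 1076\right) \left(-494\right) = 2374 \left(-494\right) = -1172756$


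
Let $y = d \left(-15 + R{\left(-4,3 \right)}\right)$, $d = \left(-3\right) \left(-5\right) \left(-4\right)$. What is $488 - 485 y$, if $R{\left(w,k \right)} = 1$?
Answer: $-406912$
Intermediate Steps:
$d = -60$ ($d = 15 \left(-4\right) = -60$)
$y = 840$ ($y = - 60 \left(-15 + 1\right) = \left(-60\right) \left(-14\right) = 840$)
$488 - 485 y = 488 - 407400 = -406912$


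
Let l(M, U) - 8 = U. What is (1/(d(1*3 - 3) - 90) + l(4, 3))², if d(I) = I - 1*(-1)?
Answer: 956484/7921 ≈ 120.75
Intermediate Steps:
d(I) = 1 + I (d(I) = I + 1 = 1 + I)
l(M, U) = 8 + U
(1/(d(1*3 - 3) - 90) + l(4, 3))² = (1/((1 + (1*3 - 3)) - 90) + (8 + 3))² = (1/((1 + (3 - 3)) - 90) + 11)² = (1/((1 + 0) - 90) + 11)² = (1/(1 - 90) + 11)² = (1/(-89) + 11)² = (-1/89 + 11)² = (978/89)² = 956484/7921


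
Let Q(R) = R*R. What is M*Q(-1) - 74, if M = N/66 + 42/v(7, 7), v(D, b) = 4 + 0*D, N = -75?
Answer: -711/11 ≈ -64.636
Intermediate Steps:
v(D, b) = 4 (v(D, b) = 4 + 0 = 4)
Q(R) = R²
M = 103/11 (M = -75/66 + 42/4 = -75*1/66 + 42*(¼) = -25/22 + 21/2 = 103/11 ≈ 9.3636)
M*Q(-1) - 74 = (103/11)*(-1)² - 74 = (103/11)*1 - 74 = 103/11 - 74 = -711/11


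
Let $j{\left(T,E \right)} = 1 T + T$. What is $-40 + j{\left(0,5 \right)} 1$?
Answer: $-40$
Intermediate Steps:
$j{\left(T,E \right)} = 2 T$ ($j{\left(T,E \right)} = T + T = 2 T$)
$-40 + j{\left(0,5 \right)} 1 = -40 + 2 \cdot 0 \cdot 1 = -40 + 0 \cdot 1 = -40 + 0 = -40$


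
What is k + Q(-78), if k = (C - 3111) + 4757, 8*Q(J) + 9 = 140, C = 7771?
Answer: 75467/8 ≈ 9433.4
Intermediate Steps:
Q(J) = 131/8 (Q(J) = -9/8 + (1/8)*140 = -9/8 + 35/2 = 131/8)
k = 9417 (k = (7771 - 3111) + 4757 = 4660 + 4757 = 9417)
k + Q(-78) = 9417 + 131/8 = 75467/8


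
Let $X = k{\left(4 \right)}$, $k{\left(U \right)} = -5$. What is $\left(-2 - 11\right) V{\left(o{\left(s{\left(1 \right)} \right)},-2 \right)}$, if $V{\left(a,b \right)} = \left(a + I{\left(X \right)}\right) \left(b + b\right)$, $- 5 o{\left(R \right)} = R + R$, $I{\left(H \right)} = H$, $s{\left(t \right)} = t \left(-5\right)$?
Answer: $-156$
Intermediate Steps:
$s{\left(t \right)} = - 5 t$
$X = -5$
$o{\left(R \right)} = - \frac{2 R}{5}$ ($o{\left(R \right)} = - \frac{R + R}{5} = - \frac{2 R}{5}$)
$V{\left(a,b \right)} = 2 b \left(-5 + a\right)$ ($V{\left(a,b \right)} = \left(a - 5\right) \left(b + b\right) = \left(-5 + a\right) 2 b = 2 b \left(-5 + a\right)$)
$\left(-2 - 11\right) V{\left(o{\left(s{\left(1 \right)} \right)},-2 \right)} = \left(-2 - 11\right) 2 \left(-2\right) \left(-5 - \frac{2 \left(\left(-5\right) 1\right)}{5}\right) = - 13 \cdot 2 \left(-2\right) \left(-5 - -2\right) = - 13 \cdot 2 \left(-2\right) \left(-5 + 2\right) = - 13 \cdot 2 \left(-2\right) \left(-3\right) = \left(-13\right) 12 = -156$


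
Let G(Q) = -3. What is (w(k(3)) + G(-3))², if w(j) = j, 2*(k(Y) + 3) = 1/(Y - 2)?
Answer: 121/4 ≈ 30.250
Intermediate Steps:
k(Y) = -3 + 1/(2*(-2 + Y)) (k(Y) = -3 + 1/(2*(Y - 2)) = -3 + 1/(2*(-2 + Y)))
(w(k(3)) + G(-3))² = ((13 - 6*3)/(2*(-2 + 3)) - 3)² = ((½)*(13 - 18)/1 - 3)² = ((½)*1*(-5) - 3)² = (-5/2 - 3)² = (-11/2)² = 121/4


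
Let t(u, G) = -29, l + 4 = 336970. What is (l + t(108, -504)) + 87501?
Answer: 424438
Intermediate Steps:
l = 336966 (l = -4 + 336970 = 336966)
(l + t(108, -504)) + 87501 = (336966 - 29) + 87501 = 336937 + 87501 = 424438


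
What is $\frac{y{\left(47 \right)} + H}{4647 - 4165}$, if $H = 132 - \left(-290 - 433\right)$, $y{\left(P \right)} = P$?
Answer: $\frac{451}{241} \approx 1.8714$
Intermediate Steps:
$H = 855$ ($H = 132 - -723 = 132 + 723 = 855$)
$\frac{y{\left(47 \right)} + H}{4647 - 4165} = \frac{47 + 855}{4647 - 4165} = \frac{902}{482} = 902 \cdot \frac{1}{482} = \frac{451}{241}$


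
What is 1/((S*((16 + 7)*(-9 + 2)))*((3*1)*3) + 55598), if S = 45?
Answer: -1/9607 ≈ -0.00010409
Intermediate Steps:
1/((S*((16 + 7)*(-9 + 2)))*((3*1)*3) + 55598) = 1/((45*((16 + 7)*(-9 + 2)))*((3*1)*3) + 55598) = 1/((45*(23*(-7)))*(3*3) + 55598) = 1/((45*(-161))*9 + 55598) = 1/(-7245*9 + 55598) = 1/(-65205 + 55598) = 1/(-9607) = -1/9607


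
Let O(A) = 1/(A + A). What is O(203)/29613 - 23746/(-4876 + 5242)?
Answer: -47582543437/733395558 ≈ -64.880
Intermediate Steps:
O(A) = 1/(2*A)
O(203)/29613 - 23746/(-4876 + 5242) = ((½)/203)/29613 - 23746/(-4876 + 5242) = ((½)*(1/203))*(1/29613) - 23746/366 = (1/406)*(1/29613) - 23746*1/366 = 1/12022878 - 11873/183 = -47582543437/733395558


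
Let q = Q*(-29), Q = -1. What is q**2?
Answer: 841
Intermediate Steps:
q = 29 (q = -1*(-29) = 29)
q**2 = 29**2 = 841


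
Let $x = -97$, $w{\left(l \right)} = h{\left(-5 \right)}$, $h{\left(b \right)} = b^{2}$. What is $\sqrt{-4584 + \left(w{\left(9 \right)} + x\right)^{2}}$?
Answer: $10 \sqrt{6} \approx 24.495$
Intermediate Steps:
$w{\left(l \right)} = 25$ ($w{\left(l \right)} = \left(-5\right)^{2} = 25$)
$\sqrt{-4584 + \left(w{\left(9 \right)} + x\right)^{2}} = \sqrt{-4584 + \left(25 - 97\right)^{2}} = \sqrt{-4584 + \left(-72\right)^{2}} = \sqrt{-4584 + 5184} = \sqrt{600} = 10 \sqrt{6}$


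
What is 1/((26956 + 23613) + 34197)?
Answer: 1/84766 ≈ 1.1797e-5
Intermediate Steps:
1/((26956 + 23613) + 34197) = 1/(50569 + 34197) = 1/84766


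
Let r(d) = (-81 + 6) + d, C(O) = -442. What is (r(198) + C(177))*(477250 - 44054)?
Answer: -138189524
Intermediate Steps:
r(d) = -75 + d
(r(198) + C(177))*(477250 - 44054) = ((-75 + 198) - 442)*(477250 - 44054) = (123 - 442)*433196 = -319*433196 = -138189524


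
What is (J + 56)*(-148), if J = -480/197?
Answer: -1561696/197 ≈ -7927.4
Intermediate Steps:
J = -480/197 (J = -480*1/197 = -480/197 ≈ -2.4365)
(J + 56)*(-148) = (-480/197 + 56)*(-148) = (10552/197)*(-148) = -1561696/197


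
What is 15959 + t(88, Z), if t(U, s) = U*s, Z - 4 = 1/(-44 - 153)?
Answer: 3213179/197 ≈ 16311.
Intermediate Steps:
Z = 787/197 (Z = 4 + 1/(-44 - 153) = 4 + 1/(-197) = 4 - 1/197 = 787/197 ≈ 3.9949)
15959 + t(88, Z) = 15959 + 88*(787/197) = 15959 + 69256/197 = 3213179/197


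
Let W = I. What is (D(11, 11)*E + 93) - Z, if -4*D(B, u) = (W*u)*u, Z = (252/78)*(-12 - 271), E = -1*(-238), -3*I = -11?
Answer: -1980487/78 ≈ -25391.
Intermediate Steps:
I = 11/3 (I = -⅓*(-11) = 11/3 ≈ 3.6667)
E = 238
W = 11/3 ≈ 3.6667
Z = -11886/13 (Z = (252*(1/78))*(-283) = (42/13)*(-283) = -11886/13 ≈ -914.31)
D(B, u) = -11*u²/12 (D(B, u) = -11*u/3*u/4 = -11*u²/12)
(D(11, 11)*E + 93) - Z = (-11/12*11²*238 + 93) - 1*(-11886/13) = (-11/12*121*238 + 93) + 11886/13 = (-1331/12*238 + 93) + 11886/13 = (-158389/6 + 93) + 11886/13 = -157831/6 + 11886/13 = -1980487/78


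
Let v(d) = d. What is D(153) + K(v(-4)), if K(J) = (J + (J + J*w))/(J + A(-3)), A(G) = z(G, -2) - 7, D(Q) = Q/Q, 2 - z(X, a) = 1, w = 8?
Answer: 5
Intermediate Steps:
z(X, a) = 1 (z(X, a) = 2 - 1*1 = 2 - 1 = 1)
D(Q) = 1
A(G) = -6 (A(G) = 1 - 7 = -6)
K(J) = 10*J/(-6 + J) (K(J) = (J + (J + J*8))/(J - 6) = (J + (J + 8*J))/(-6 + J) = (J + 9*J)/(-6 + J) = (10*J)/(-6 + J) = 10*J/(-6 + J))
D(153) + K(v(-4)) = 1 + 10*(-4)/(-6 - 4) = 1 + 10*(-4)/(-10) = 1 + 10*(-4)*(-⅒) = 1 + 4 = 5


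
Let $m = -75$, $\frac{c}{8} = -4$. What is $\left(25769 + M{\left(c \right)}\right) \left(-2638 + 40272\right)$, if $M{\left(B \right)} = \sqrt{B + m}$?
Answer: $969790546 + 37634 i \sqrt{107} \approx 9.6979 \cdot 10^{8} + 3.8929 \cdot 10^{5} i$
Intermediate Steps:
$c = -32$ ($c = 8 \left(-4\right) = -32$)
$M{\left(B \right)} = \sqrt{-75 + B}$ ($M{\left(B \right)} = \sqrt{B - 75} = \sqrt{-75 + B}$)
$\left(25769 + M{\left(c \right)}\right) \left(-2638 + 40272\right) = \left(25769 + \sqrt{-75 - 32}\right) \left(-2638 + 40272\right) = \left(25769 + \sqrt{-107}\right) 37634 = \left(25769 + i \sqrt{107}\right) 37634 = 969790546 + 37634 i \sqrt{107}$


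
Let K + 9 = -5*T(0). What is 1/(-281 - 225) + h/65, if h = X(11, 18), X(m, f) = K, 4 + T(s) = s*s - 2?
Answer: 10561/32890 ≈ 0.32110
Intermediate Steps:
T(s) = -6 + s² (T(s) = -4 + (s*s - 2) = -4 + (s² - 2) = -4 + (-2 + s²) = -6 + s²)
K = 21 (K = -9 - 5*(-6 + 0²) = -9 - 5*(-6 + 0) = -9 - 5*(-6) = -9 + 30 = 21)
X(m, f) = 21
h = 21
1/(-281 - 225) + h/65 = 1/(-281 - 225) + 21/65 = 1/(-506) + 21*(1/65) = -1/506 + 21/65 = 10561/32890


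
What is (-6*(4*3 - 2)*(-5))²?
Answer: 90000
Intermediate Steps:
(-6*(4*3 - 2)*(-5))² = (-6*(12 - 2)*(-5))² = (-6*10*(-5))² = (-60*(-5))² = 300² = 90000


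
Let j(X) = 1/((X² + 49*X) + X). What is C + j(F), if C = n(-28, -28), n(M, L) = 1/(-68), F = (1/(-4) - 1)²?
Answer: -3217/1402500 ≈ -0.0022938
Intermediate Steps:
F = 25/16 (F = (-¼ - 1)² = (-5/4)² = 25/16 ≈ 1.5625)
j(X) = 1/(X² + 50*X)
n(M, L) = -1/68
C = -1/68 ≈ -0.014706
C + j(F) = -1/68 + 1/((25/16)*(50 + 25/16)) = -1/68 + 16/(25*(825/16)) = -1/68 + (16/25)*(16/825) = -1/68 + 256/20625 = -3217/1402500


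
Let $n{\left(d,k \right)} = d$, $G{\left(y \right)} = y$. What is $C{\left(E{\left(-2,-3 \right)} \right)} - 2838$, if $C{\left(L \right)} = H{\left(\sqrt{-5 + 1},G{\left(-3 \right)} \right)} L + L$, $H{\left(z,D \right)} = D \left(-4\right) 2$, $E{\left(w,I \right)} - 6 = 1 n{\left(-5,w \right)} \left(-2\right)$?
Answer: $-2438$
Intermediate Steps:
$E{\left(w,I \right)} = 16$ ($E{\left(w,I \right)} = 6 + 1 \left(-5\right) \left(-2\right) = 6 - -10 = 6 + 10 = 16$)
$H{\left(z,D \right)} = - 8 D$ ($H{\left(z,D \right)} = - 4 D 2 = - 8 D$)
$C{\left(L \right)} = 25 L$ ($C{\left(L \right)} = \left(-8\right) \left(-3\right) L + L = 24 L + L = 25 L$)
$C{\left(E{\left(-2,-3 \right)} \right)} - 2838 = 25 \cdot 16 - 2838 = 400 - 2838 = -2438$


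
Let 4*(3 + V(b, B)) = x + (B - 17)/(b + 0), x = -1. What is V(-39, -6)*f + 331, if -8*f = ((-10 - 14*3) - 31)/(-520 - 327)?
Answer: 722987/2184 ≈ 331.04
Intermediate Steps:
V(b, B) = -13/4 + (-17 + B)/(4*b) (V(b, B) = -3 + (-1 + (B - 17)/(b + 0))/4 = -3 + (-1 + (-17 + B)/b)/4 = -3 + (-¼ + (-17 + B)/(4*b)) = -13/4 + (-17 + B)/(4*b))
f = -83/6776 (f = -((-10 - 14*3) - 31)/(8*(-520 - 327)) = -((-10 - 42) - 31)/(8*(-847)) = -(-52 - 31)*(-1)/(8*847) = -(-83)*(-1)/(8*847) = -⅛*83/847 = -83/6776 ≈ -0.012249)
V(-39, -6)*f + 331 = ((¼)*(-17 - 6 - 13*(-39))/(-39))*(-83/6776) + 331 = ((¼)*(-1/39)*(-17 - 6 + 507))*(-83/6776) + 331 = ((¼)*(-1/39)*484)*(-83/6776) + 331 = -121/39*(-83/6776) + 331 = 83/2184 + 331 = 722987/2184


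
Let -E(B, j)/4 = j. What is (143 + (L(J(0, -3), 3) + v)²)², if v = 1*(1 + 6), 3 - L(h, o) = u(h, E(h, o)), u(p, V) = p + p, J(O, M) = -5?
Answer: 294849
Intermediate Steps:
E(B, j) = -4*j
u(p, V) = 2*p
L(h, o) = 3 - 2*h
v = 7 (v = 1*7 = 7)
(143 + (L(J(0, -3), 3) + v)²)² = (143 + ((3 - 2*(-5)) + 7)²)² = (143 + ((3 + 10) + 7)²)² = (143 + (13 + 7)²)² = (143 + 20²)² = (143 + 400)² = 543² = 294849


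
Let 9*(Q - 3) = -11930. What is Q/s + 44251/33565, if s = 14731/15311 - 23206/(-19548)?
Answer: -6912360995527/11257201445 ≈ -614.04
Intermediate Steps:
Q = -11903/9 (Q = 3 + (1/9)*(-11930) = 3 - 11930/9 = -11903/9 ≈ -1322.6)
s = 321634327/149649714 (s = 14731*(1/15311) - 23206*(-1/19548) = 14731/15311 + 11603/9774 = 321634327/149649714 ≈ 2.1492)
Q/s + 44251/33565 = -11903/(9*321634327/149649714) + 44251/33565 = -11903/9*149649714/321634327 + 44251*(1/33565) = -197920060638/321634327 + 323/245 = -6912360995527/11257201445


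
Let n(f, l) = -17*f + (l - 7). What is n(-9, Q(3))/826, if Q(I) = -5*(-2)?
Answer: 78/413 ≈ 0.18886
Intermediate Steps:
Q(I) = 10
n(f, l) = -7 + l - 17*f (n(f, l) = -17*f + (-7 + l) = -7 + l - 17*f)
n(-9, Q(3))/826 = (-7 + 10 - 17*(-9))/826 = (-7 + 10 + 153)*(1/826) = 156*(1/826) = 78/413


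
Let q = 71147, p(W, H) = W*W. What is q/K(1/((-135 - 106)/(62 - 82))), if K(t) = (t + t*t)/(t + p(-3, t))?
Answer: 37533528703/5220 ≈ 7.1903e+6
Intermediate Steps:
p(W, H) = W**2
K(t) = (t + t**2)/(9 + t) (K(t) = (t + t*t)/(t + (-3)**2) = (t + t**2)/(t + 9) = (t + t**2)/(9 + t))
q/K(1/((-135 - 106)/(62 - 82))) = 71147/(((1 + 1/((-135 - 106)/(62 - 82)))/((((-135 - 106)/(62 - 82)))*(9 + 1/((-135 - 106)/(62 - 82)))))) = 71147/(((1 + 1/(-241/(-20)))/(((-241/(-20)))*(9 + 1/(-241/(-20)))))) = 71147/(((1 + 1/(-241*(-1/20)))/(((-241*(-1/20)))*(9 + 1/(-241*(-1/20)))))) = 71147/(((1 + 1/(241/20))/((241/20)*(9 + 1/(241/20))))) = 71147/((20*(1 + 20/241)/(241*(9 + 20/241)))) = 71147/(((20/241)*(261/241)/(2189/241))) = 71147/(((20/241)*(241/2189)*(261/241))) = 71147/(5220/527549) = 71147*(527549/5220) = 37533528703/5220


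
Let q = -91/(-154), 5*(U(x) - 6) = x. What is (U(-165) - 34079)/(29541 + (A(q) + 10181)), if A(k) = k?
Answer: -750332/873897 ≈ -0.85860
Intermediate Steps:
U(x) = 6 + x/5
q = 13/22 (q = -91*(-1/154) = 13/22 ≈ 0.59091)
(U(-165) - 34079)/(29541 + (A(q) + 10181)) = ((6 + (1/5)*(-165)) - 34079)/(29541 + (13/22 + 10181)) = ((6 - 33) - 34079)/(29541 + 223995/22) = (-27 - 34079)/(873897/22) = -34106*22/873897 = -750332/873897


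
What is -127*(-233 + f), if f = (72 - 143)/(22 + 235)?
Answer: 7613904/257 ≈ 29626.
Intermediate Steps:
f = -71/257 ≈ -0.27626
-127*(-233 + f) = -127*(-233 - 71/257) = -127*(-59952/257) = 7613904/257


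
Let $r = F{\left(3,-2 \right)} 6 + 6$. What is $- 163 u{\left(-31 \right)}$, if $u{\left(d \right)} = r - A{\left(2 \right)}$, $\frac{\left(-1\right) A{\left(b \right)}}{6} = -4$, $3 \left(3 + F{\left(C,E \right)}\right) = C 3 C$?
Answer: $-2934$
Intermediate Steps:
$F{\left(C,E \right)} = -3 + C^{2}$ ($F{\left(C,E \right)} = -3 + \frac{C 3 C}{3} = -3 + \frac{3 C C}{3} = -3 + \frac{3 C^{2}}{3} = -3 + C^{2}$)
$A{\left(b \right)} = 24$ ($A{\left(b \right)} = \left(-6\right) \left(-4\right) = 24$)
$r = 42$ ($r = \left(-3 + 3^{2}\right) 6 + 6 = \left(-3 + 9\right) 6 + 6 = 6 \cdot 6 + 6 = 36 + 6 = 42$)
$u{\left(d \right)} = 18$ ($u{\left(d \right)} = 42 - 24 = 18$)
$- 163 u{\left(-31 \right)} = \left(-163\right) 18 = -2934$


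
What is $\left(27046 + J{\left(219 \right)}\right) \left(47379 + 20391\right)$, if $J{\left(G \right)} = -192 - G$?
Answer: $1805053950$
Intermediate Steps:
$\left(27046 + J{\left(219 \right)}\right) \left(47379 + 20391\right) = \left(27046 - 411\right) \left(47379 + 20391\right) = \left(27046 - 411\right) 67770 = 26635 \cdot 67770 = 1805053950$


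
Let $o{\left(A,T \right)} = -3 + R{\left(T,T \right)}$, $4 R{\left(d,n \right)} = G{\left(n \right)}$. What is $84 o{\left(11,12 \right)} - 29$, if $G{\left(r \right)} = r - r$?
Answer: $-281$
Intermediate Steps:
$G{\left(r \right)} = 0$
$R{\left(d,n \right)} = 0$ ($R{\left(d,n \right)} = \frac{1}{4} \cdot 0 = 0$)
$o{\left(A,T \right)} = -3$ ($o{\left(A,T \right)} = -3 + 0 = -3$)
$84 o{\left(11,12 \right)} - 29 = 84 \left(-3\right) - 29 = -252 - 29 = -281$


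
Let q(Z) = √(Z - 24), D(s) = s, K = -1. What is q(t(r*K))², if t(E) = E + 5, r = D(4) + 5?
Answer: -28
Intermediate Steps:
r = 9 (r = 4 + 5 = 9)
t(E) = 5 + E
q(Z) = √(-24 + Z)
q(t(r*K))² = (√(-24 + (5 + 9*(-1))))² = (√(-24 + (5 - 9)))² = (√(-24 - 4))² = (√(-28))² = (2*I*√7)² = -28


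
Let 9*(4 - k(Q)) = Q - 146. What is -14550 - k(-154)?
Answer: -43762/3 ≈ -14587.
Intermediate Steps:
k(Q) = 182/9 - Q/9 (k(Q) = 4 - (Q - 146)/9 = 4 - (-146 + Q)/9 = 4 + (146/9 - Q/9) = 182/9 - Q/9)
-14550 - k(-154) = -14550 - (182/9 - ⅑*(-154)) = -14550 - (182/9 + 154/9) = -14550 - 1*112/3 = -14550 - 112/3 = -43762/3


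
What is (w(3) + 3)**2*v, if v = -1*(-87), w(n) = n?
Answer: 3132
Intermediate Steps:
v = 87
(w(3) + 3)**2*v = (3 + 3)**2*87 = 6**2*87 = 36*87 = 3132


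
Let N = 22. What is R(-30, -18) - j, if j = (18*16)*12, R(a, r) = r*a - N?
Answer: -2938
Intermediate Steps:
R(a, r) = -22 + a*r (R(a, r) = r*a - 1*22 = a*r - 22 = -22 + a*r)
j = 3456 (j = 288*12 = 3456)
R(-30, -18) - j = (-22 - 30*(-18)) - 1*3456 = (-22 + 540) - 3456 = 518 - 3456 = -2938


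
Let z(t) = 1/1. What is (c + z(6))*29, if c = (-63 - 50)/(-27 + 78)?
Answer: -1798/51 ≈ -35.255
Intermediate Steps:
c = -113/51 ≈ -2.2157
z(t) = 1
(c + z(6))*29 = (-113/51 + 1)*29 = -62/51*29 = -1798/51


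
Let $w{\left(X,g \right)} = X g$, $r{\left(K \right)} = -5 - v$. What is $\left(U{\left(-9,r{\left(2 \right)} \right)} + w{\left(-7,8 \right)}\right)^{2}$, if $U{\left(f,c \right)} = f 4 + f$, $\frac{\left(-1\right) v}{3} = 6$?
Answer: $10201$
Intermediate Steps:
$v = -18$ ($v = \left(-3\right) 6 = -18$)
$r{\left(K \right)} = 13$ ($r{\left(K \right)} = -5 - -18 = -5 + 18 = 13$)
$U{\left(f,c \right)} = 5 f$ ($U{\left(f,c \right)} = 4 f + f = 5 f$)
$\left(U{\left(-9,r{\left(2 \right)} \right)} + w{\left(-7,8 \right)}\right)^{2} = \left(5 \left(-9\right) - 56\right)^{2} = \left(-45 - 56\right)^{2} = \left(-101\right)^{2} = 10201$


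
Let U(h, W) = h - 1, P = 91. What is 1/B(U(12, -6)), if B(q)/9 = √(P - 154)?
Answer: -I*√7/189 ≈ -0.013999*I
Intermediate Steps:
U(h, W) = -1 + h
B(q) = 27*I*√7 (B(q) = 9*√(91 - 154) = 9*√(-63) = 9*(3*I*√7) = 27*I*√7)
1/B(U(12, -6)) = 1/(27*I*√7) = -I*√7/189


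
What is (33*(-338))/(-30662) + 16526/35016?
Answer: 224322169/268415148 ≈ 0.83573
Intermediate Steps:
(33*(-338))/(-30662) + 16526/35016 = -11154*(-1/30662) + 16526*(1/35016) = 5577/15331 + 8263/17508 = 224322169/268415148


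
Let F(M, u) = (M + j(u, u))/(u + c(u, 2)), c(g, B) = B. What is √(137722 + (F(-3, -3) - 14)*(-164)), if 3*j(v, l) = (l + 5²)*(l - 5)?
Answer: 13*√6918/3 ≈ 360.42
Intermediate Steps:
j(v, l) = (-5 + l)*(25 + l)/3 (j(v, l) = ((l + 5²)*(l - 5))/3 = ((l + 25)*(-5 + l))/3 = ((25 + l)*(-5 + l))/3 = ((-5 + l)*(25 + l))/3 = (-5 + l)*(25 + l)/3)
F(M, u) = (-125/3 + M + u²/3 + 20*u/3)/(2 + u) (F(M, u) = (M + (-125/3 + u²/3 + 20*u/3))/(u + 2) = (-125/3 + M + u²/3 + 20*u/3)/(2 + u))
√(137722 + (F(-3, -3) - 14)*(-164)) = √(137722 + ((-125 + (-3)² + 3*(-3) + 20*(-3))/(3*(2 - 3)) - 14)*(-164)) = √(137722 + ((⅓)*(-125 + 9 - 9 - 60)/(-1) - 14)*(-164)) = √(137722 + ((⅓)*(-1)*(-185) - 14)*(-164)) = √(137722 + (185/3 - 14)*(-164)) = √(137722 + (143/3)*(-164)) = √(137722 - 23452/3) = √(389714/3) = 13*√6918/3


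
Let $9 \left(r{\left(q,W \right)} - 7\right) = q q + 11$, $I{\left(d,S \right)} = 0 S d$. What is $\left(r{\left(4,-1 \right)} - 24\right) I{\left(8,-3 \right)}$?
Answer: $0$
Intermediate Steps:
$I{\left(d,S \right)} = 0$ ($I{\left(d,S \right)} = 0 d = 0$)
$r{\left(q,W \right)} = \frac{74}{9} + \frac{q^{2}}{9}$ ($r{\left(q,W \right)} = 7 + \frac{q q + 11}{9} = 7 + \frac{q^{2} + 11}{9} = 7 + \frac{11 + q^{2}}{9} = 7 + \left(\frac{11}{9} + \frac{q^{2}}{9}\right) = \frac{74}{9} + \frac{q^{2}}{9}$)
$\left(r{\left(4,-1 \right)} - 24\right) I{\left(8,-3 \right)} = \left(\left(\frac{74}{9} + \frac{4^{2}}{9}\right) - 24\right) 0 = \left(\left(\frac{74}{9} + \frac{1}{9} \cdot 16\right) - 24\right) 0 = \left(\left(\frac{74}{9} + \frac{16}{9}\right) - 24\right) 0 = \left(10 - 24\right) 0 = \left(-14\right) 0 = 0$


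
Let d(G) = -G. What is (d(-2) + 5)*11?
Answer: 77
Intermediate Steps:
(d(-2) + 5)*11 = (-1*(-2) + 5)*11 = (2 + 5)*11 = 7*11 = 77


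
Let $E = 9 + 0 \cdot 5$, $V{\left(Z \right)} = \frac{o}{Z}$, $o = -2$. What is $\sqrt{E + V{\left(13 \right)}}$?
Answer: $\frac{\sqrt{1495}}{13} \approx 2.9742$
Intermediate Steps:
$V{\left(Z \right)} = - \frac{2}{Z}$
$E = 9$ ($E = 9 + 0 = 9$)
$\sqrt{E + V{\left(13 \right)}} = \sqrt{9 - \frac{2}{13}} = \sqrt{\frac{115}{13}} = \frac{\sqrt{1495}}{13}$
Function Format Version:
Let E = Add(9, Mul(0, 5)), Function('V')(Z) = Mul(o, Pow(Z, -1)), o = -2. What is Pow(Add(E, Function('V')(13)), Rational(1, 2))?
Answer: Mul(Rational(1, 13), Pow(1495, Rational(1, 2))) ≈ 2.9742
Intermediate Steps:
Function('V')(Z) = Mul(-2, Pow(Z, -1))
E = 9 (E = Add(9, 0) = 9)
Pow(Add(E, Function('V')(13)), Rational(1, 2)) = Pow(Add(9, Mul(-2, Pow(13, -1))), Rational(1, 2)) = Pow(Add(9, Mul(-2, Rational(1, 13))), Rational(1, 2)) = Pow(Add(9, Rational(-2, 13)), Rational(1, 2)) = Pow(Rational(115, 13), Rational(1, 2)) = Mul(Rational(1, 13), Pow(1495, Rational(1, 2)))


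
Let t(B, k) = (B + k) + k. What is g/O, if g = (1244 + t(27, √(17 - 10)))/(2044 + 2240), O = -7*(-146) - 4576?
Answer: -1271/15225336 - √7/7612668 ≈ -8.3827e-5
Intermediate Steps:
t(B, k) = B + 2*k
O = -3554 (O = 1022 - 4576 = -3554)
g = 1271/4284 + √7/2142 (g = (1244 + (27 + 2*√(17 - 10)))/(2044 + 2240) = (1244 + (27 + 2*√7))/4284 = (1271 + 2*√7)*(1/4284) = 1271/4284 + √7/2142 ≈ 0.29792)
g/O = (1271/4284 + √7/2142)/(-3554) = (1271/4284 + √7/2142)*(-1/3554) = -1271/15225336 - √7/7612668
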